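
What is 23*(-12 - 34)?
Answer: -1058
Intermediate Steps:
23*(-12 - 34) = 23*(-46) = -1058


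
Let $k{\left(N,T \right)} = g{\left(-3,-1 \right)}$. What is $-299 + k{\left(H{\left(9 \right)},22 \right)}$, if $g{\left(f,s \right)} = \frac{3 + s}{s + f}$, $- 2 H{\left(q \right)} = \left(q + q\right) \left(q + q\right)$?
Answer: $- \frac{599}{2} \approx -299.5$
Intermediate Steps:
$H{\left(q \right)} = - 2 q^{2}$ ($H{\left(q \right)} = - \frac{\left(q + q\right) \left(q + q\right)}{2} = - \frac{2 q 2 q}{2} = - \frac{4 q^{2}}{2} = - 2 q^{2}$)
$g{\left(f,s \right)} = \frac{3 + s}{f + s}$
$k{\left(N,T \right)} = - \frac{1}{2}$ ($k{\left(N,T \right)} = \frac{3 - 1}{-3 - 1} = \frac{1}{-4} \cdot 2 = \left(- \frac{1}{4}\right) 2 = - \frac{1}{2}$)
$-299 + k{\left(H{\left(9 \right)},22 \right)} = -299 - \frac{1}{2} = - \frac{599}{2}$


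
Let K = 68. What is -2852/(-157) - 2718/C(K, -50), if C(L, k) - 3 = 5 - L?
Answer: 99641/1570 ≈ 63.466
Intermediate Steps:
C(L, k) = 8 - L (C(L, k) = 3 + (5 - L) = 8 - L)
-2852/(-157) - 2718/C(K, -50) = -2852/(-157) - 2718/(8 - 1*68) = -2852*(-1/157) - 2718/(8 - 68) = 2852/157 - 2718/(-60) = 2852/157 - 2718*(-1/60) = 2852/157 + 453/10 = 99641/1570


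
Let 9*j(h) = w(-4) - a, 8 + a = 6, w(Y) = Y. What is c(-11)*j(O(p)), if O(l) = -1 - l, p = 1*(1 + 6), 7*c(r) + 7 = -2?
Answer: 2/7 ≈ 0.28571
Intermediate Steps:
c(r) = -9/7 (c(r) = -1 + (⅐)*(-2) = -1 - 2/7 = -9/7)
p = 7 (p = 1*7 = 7)
a = -2 (a = -8 + 6 = -2)
j(h) = -2/9 (j(h) = (-4 - 1*(-2))/9 = (-4 + 2)/9 = (⅑)*(-2) = -2/9)
c(-11)*j(O(p)) = -9/7*(-2/9) = 2/7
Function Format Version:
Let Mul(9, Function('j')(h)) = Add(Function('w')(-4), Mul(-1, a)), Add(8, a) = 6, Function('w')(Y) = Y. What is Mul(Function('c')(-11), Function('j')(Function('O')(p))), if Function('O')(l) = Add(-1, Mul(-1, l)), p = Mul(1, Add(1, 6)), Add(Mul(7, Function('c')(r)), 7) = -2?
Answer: Rational(2, 7) ≈ 0.28571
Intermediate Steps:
Function('c')(r) = Rational(-9, 7) (Function('c')(r) = Add(-1, Mul(Rational(1, 7), -2)) = Add(-1, Rational(-2, 7)) = Rational(-9, 7))
p = 7 (p = Mul(1, 7) = 7)
a = -2 (a = Add(-8, 6) = -2)
Function('j')(h) = Rational(-2, 9) (Function('j')(h) = Mul(Rational(1, 9), Add(-4, Mul(-1, -2))) = Mul(Rational(1, 9), Add(-4, 2)) = Mul(Rational(1, 9), -2) = Rational(-2, 9))
Mul(Function('c')(-11), Function('j')(Function('O')(p))) = Mul(Rational(-9, 7), Rational(-2, 9)) = Rational(2, 7)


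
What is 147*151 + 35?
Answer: 22232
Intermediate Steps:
147*151 + 35 = 22197 + 35 = 22232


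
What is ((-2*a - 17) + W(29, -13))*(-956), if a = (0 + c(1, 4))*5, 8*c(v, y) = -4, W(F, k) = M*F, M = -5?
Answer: 150092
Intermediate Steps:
W(F, k) = -5*F
c(v, y) = -½ (c(v, y) = (⅛)*(-4) = -½)
a = -5/2 (a = (0 - ½)*5 = -½*5 = -5/2 ≈ -2.5000)
((-2*a - 17) + W(29, -13))*(-956) = ((-2*(-5/2) - 17) - 5*29)*(-956) = ((5 - 17) - 145)*(-956) = (-12 - 145)*(-956) = -157*(-956) = 150092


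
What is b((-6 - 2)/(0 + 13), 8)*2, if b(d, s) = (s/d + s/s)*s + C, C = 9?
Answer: -174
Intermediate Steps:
b(d, s) = 9 + s*(1 + s/d) (b(d, s) = (s/d + s/s)*s + 9 = (s/d + 1)*s + 9 = (1 + s/d)*s + 9 = s*(1 + s/d) + 9 = 9 + s*(1 + s/d))
b((-6 - 2)/(0 + 13), 8)*2 = (9 + 8 + 8**2/((-6 - 2)/(0 + 13)))*2 = (9 + 8 + 64/(-8/13))*2 = (9 + 8 - 13/8*64)*2 = (9 + 8 - 104)*2 = -87*2 = -174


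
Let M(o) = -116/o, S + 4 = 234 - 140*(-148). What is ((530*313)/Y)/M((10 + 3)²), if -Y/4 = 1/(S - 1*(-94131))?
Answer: 1613171509105/232 ≈ 6.9533e+9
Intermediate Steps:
S = 20950 (S = -4 + (234 - 140*(-148)) = -4 + (234 + 20720) = -4 + 20954 = 20950)
Y = -4/115081 (Y = -4/(20950 - 1*(-94131)) = -4/(20950 + 94131) = -4/115081 ≈ -3.4758e-5)
((530*313)/Y)/M((10 + 3)²) = ((530*313)/(-4/115081))/((-116/(10 + 3)²)) = (165890*(-115081/4))/((-116/(13²))) = -9545393545/(2*((-116/169))) = -9545393545/(2*((-116*1/169))) = -9545393545/(2*(-116/169)) = -9545393545/2*(-169/116) = 1613171509105/232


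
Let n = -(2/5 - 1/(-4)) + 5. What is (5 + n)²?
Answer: 34969/400 ≈ 87.422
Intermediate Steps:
n = 87/20 (n = -(2*(⅕) - 1*(-¼)) + 5 = -(⅖ + ¼) + 5 = -1*13/20 + 5 = -13/20 + 5 = 87/20 ≈ 4.3500)
(5 + n)² = (5 + 87/20)² = (187/20)² = 34969/400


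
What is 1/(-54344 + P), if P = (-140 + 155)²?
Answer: -1/54119 ≈ -1.8478e-5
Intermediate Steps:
P = 225 (P = 15² = 225)
1/(-54344 + P) = 1/(-54344 + 225) = 1/(-54119) = -1/54119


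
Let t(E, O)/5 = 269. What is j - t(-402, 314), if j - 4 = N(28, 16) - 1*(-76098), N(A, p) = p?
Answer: 74773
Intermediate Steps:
t(E, O) = 1345 (t(E, O) = 5*269 = 1345)
j = 76118 (j = 4 + (16 - 1*(-76098)) = 4 + (16 + 76098) = 4 + 76114 = 76118)
j - t(-402, 314) = 76118 - 1*1345 = 76118 - 1345 = 74773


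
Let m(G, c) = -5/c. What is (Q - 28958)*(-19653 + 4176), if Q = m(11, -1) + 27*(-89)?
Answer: 485296812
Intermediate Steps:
Q = -2398 (Q = -5/(-1) + 27*(-89) = -5*(-1) - 2403 = 5 - 2403 = -2398)
(Q - 28958)*(-19653 + 4176) = (-2398 - 28958)*(-19653 + 4176) = -31356*(-15477) = 485296812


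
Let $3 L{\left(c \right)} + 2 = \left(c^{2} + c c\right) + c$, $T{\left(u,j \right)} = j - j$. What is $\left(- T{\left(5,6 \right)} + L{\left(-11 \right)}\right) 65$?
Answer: $\frac{14885}{3} \approx 4961.7$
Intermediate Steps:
$T{\left(u,j \right)} = 0$
$L{\left(c \right)} = - \frac{2}{3} + \frac{c}{3} + \frac{2 c^{2}}{3}$ ($L{\left(c \right)} = - \frac{2}{3} + \frac{\left(c^{2} + c c\right) + c}{3} = - \frac{2}{3} + \frac{\left(c^{2} + c^{2}\right) + c}{3} = - \frac{2}{3} + \frac{2 c^{2} + c}{3} = - \frac{2}{3} + \frac{c + 2 c^{2}}{3} = - \frac{2}{3} + \left(\frac{c}{3} + \frac{2 c^{2}}{3}\right) = - \frac{2}{3} + \frac{c}{3} + \frac{2 c^{2}}{3}$)
$\left(- T{\left(5,6 \right)} + L{\left(-11 \right)}\right) 65 = \left(\left(-1\right) 0 + \left(- \frac{2}{3} + \frac{1}{3} \left(-11\right) + \frac{2 \left(-11\right)^{2}}{3}\right)\right) 65 = \left(0 - - \frac{229}{3}\right) 65 = \left(0 + \frac{229}{3}\right) 65 = \frac{229}{3} \cdot 65 = \frac{14885}{3}$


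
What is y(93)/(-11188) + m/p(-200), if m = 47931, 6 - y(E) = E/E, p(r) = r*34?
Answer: -134071507/19019600 ≈ -7.0491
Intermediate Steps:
p(r) = 34*r
y(E) = 5 (y(E) = 6 - E/E = 6 - 1*1 = 6 - 1 = 5)
y(93)/(-11188) + m/p(-200) = 5/(-11188) + 47931/((34*(-200))) = 5*(-1/11188) + 47931/(-6800) = -5/11188 + 47931*(-1/6800) = -5/11188 - 47931/6800 = -134071507/19019600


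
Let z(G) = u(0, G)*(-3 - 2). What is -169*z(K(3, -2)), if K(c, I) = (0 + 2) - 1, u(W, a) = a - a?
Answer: 0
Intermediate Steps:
u(W, a) = 0
K(c, I) = 1 (K(c, I) = 2 - 1 = 1)
z(G) = 0 (z(G) = 0*(-3 - 2) = 0*(-5) = 0)
-169*z(K(3, -2)) = -169*0 = 0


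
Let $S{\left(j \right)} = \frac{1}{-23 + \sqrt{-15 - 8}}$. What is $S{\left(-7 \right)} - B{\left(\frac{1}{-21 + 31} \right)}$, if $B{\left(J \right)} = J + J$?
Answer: $- \frac{29}{120} - \frac{i \sqrt{23}}{552} \approx -0.24167 - 0.0086881 i$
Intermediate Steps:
$B{\left(J \right)} = 2 J$
$S{\left(j \right)} = \frac{1}{-23 + i \sqrt{23}}$ ($S{\left(j \right)} = \frac{1}{-23 + \sqrt{-23}} = \frac{1}{-23 + i \sqrt{23}}$)
$S{\left(-7 \right)} - B{\left(\frac{1}{-21 + 31} \right)} = \left(- \frac{1}{24} - \frac{i \sqrt{23}}{552}\right) - \frac{2}{-21 + 31} = \left(- \frac{1}{24} - \frac{i \sqrt{23}}{552}\right) - \frac{2}{10} = \left(- \frac{1}{24} - \frac{i \sqrt{23}}{552}\right) - 2 \cdot \frac{1}{10} = \left(- \frac{1}{24} - \frac{i \sqrt{23}}{552}\right) - \frac{1}{5} = - \frac{29}{120} - \frac{i \sqrt{23}}{552}$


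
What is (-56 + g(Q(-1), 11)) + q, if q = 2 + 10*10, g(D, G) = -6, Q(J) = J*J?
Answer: 40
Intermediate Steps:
Q(J) = J²
q = 102 (q = 2 + 100 = 102)
(-56 + g(Q(-1), 11)) + q = (-56 - 6) + 102 = -62 + 102 = 40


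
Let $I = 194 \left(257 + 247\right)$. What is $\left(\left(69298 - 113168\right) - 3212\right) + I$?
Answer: $50694$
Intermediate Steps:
$I = 97776$ ($I = 194 \cdot 504 = 97776$)
$\left(\left(69298 - 113168\right) - 3212\right) + I = \left(\left(69298 - 113168\right) - 3212\right) + 97776 = \left(-43870 - 3212\right) + 97776 = -47082 + 97776 = 50694$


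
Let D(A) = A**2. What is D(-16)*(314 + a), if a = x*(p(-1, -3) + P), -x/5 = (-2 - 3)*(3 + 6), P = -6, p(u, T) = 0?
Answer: -265216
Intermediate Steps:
x = 225 (x = -5*(-2 - 3)*(3 + 6) = -(-25)*9 = -5*(-45) = 225)
a = -1350 (a = 225*(0 - 6) = 225*(-6) = -1350)
D(-16)*(314 + a) = (-16)**2*(314 - 1350) = 256*(-1036) = -265216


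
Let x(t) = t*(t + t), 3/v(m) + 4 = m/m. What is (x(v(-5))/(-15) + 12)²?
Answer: 31684/225 ≈ 140.82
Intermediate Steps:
v(m) = -1 (v(m) = 3/(-4 + m/m) = 3/(-4 + 1) = 3/(-3) = 3*(-⅓) = -1)
x(t) = 2*t² (x(t) = t*(2*t) = 2*t²)
(x(v(-5))/(-15) + 12)² = ((2*(-1)²)/(-15) + 12)² = ((2*1)*(-1/15) + 12)² = (2*(-1/15) + 12)² = (-2/15 + 12)² = (178/15)² = 31684/225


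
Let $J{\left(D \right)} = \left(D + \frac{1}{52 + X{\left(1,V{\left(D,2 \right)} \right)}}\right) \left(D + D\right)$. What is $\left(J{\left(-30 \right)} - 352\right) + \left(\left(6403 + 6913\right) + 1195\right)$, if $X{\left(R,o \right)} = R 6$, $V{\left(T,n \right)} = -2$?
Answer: $\frac{462781}{29} \approx 15958.0$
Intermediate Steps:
$X{\left(R,o \right)} = 6 R$
$J{\left(D \right)} = 2 D \left(\frac{1}{58} + D\right)$ ($J{\left(D \right)} = \left(D + \frac{1}{52 + 6 \cdot 1}\right) \left(D + D\right) = \left(D + \frac{1}{52 + 6}\right) 2 D = \left(D + \frac{1}{58}\right) 2 D = \left(\frac{1}{58} + D\right) 2 D = 2 D \left(\frac{1}{58} + D\right)$)
$\left(J{\left(-30 \right)} - 352\right) + \left(\left(6403 + 6913\right) + 1195\right) = \left(\frac{1}{29} \left(-30\right) \left(1 + 58 \left(-30\right)\right) - 352\right) + \left(\left(6403 + 6913\right) + 1195\right) = \left(\frac{1}{29} \left(-30\right) \left(1 - 1740\right) - 352\right) + \left(13316 + 1195\right) = \left(\frac{1}{29} \left(-30\right) \left(-1739\right) - 352\right) + 14511 = \left(\frac{52170}{29} - 352\right) + 14511 = \frac{41962}{29} + 14511 = \frac{462781}{29}$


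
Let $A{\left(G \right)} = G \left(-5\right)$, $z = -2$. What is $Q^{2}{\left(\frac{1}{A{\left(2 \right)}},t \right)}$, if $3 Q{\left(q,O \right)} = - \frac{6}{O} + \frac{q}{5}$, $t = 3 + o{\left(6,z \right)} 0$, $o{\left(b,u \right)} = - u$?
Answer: $\frac{10201}{22500} \approx 0.45338$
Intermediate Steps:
$A{\left(G \right)} = - 5 G$
$t = 3$ ($t = 3 + \left(-1\right) \left(-2\right) 0 = 3 + 2 \cdot 0 = 3 + 0 = 3$)
$Q{\left(q,O \right)} = - \frac{2}{O} + \frac{q}{15}$ ($Q{\left(q,O \right)} = \frac{- \frac{6}{O} + \frac{q}{5}}{3} = - \frac{2}{O} + \frac{q}{15}$)
$Q^{2}{\left(\frac{1}{A{\left(2 \right)}},t \right)} = \left(- \frac{2}{3} + \frac{1}{15 \left(\left(-5\right) 2\right)}\right)^{2} = \left(\left(-2\right) \frac{1}{3} + \frac{1}{15 \left(-10\right)}\right)^{2} = \left(- \frac{2}{3} + \frac{1}{15} \left(- \frac{1}{10}\right)\right)^{2} = \left(- \frac{2}{3} - \frac{1}{150}\right)^{2} = \left(- \frac{101}{150}\right)^{2} = \frac{10201}{22500}$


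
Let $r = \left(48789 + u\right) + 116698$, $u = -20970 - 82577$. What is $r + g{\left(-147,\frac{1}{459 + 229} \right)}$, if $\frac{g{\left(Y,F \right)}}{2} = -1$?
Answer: $61938$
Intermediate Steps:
$g{\left(Y,F \right)} = -2$ ($g{\left(Y,F \right)} = 2 \left(-1\right) = -2$)
$u = -103547$ ($u = -20970 - 82577 = -103547$)
$r = 61940$ ($r = \left(48789 - 103547\right) + 116698 = -54758 + 116698 = 61940$)
$r + g{\left(-147,\frac{1}{459 + 229} \right)} = 61940 - 2 = 61938$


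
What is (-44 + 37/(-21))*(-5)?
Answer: 4805/21 ≈ 228.81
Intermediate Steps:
(-44 + 37/(-21))*(-5) = (-44 + 37*(-1/21))*(-5) = (-44 - 37/21)*(-5) = -961/21*(-5) = 4805/21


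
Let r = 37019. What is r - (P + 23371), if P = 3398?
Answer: 10250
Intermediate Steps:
r - (P + 23371) = 37019 - (3398 + 23371) = 37019 - 1*26769 = 37019 - 26769 = 10250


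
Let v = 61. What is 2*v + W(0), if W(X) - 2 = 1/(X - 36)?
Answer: 4463/36 ≈ 123.97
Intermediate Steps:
W(X) = 2 + 1/(-36 + X) (W(X) = 2 + 1/(X - 36) = 2 + 1/(-36 + X))
2*v + W(0) = 2*61 + (-71 + 2*0)/(-36 + 0) = 122 + (-71 + 0)/(-36) = 122 - 1/36*(-71) = 122 + 71/36 = 4463/36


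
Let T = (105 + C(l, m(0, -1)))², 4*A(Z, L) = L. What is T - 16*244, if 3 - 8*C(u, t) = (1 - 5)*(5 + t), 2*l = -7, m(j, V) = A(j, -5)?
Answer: 121577/16 ≈ 7598.6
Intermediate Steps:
A(Z, L) = L/4
m(j, V) = -5/4 (m(j, V) = (¼)*(-5) = -5/4)
l = -7/2 (l = (½)*(-7) = -7/2 ≈ -3.5000)
C(u, t) = 23/8 + t/2 (C(u, t) = 3/8 - (1 - 5)*(5 + t)/8 = 3/8 - (-1)*(5 + t)/2 = 3/8 - (-20 - 4*t)/8 = 3/8 + (5/2 + t/2) = 23/8 + t/2)
T = 184041/16 (T = (105 + (23/8 + (½)*(-5/4)))² = (105 + (23/8 - 5/8))² = (105 + 9/4)² = (429/4)² = 184041/16 ≈ 11503.)
T - 16*244 = 184041/16 - 16*244 = 184041/16 - 1*3904 = 184041/16 - 3904 = 121577/16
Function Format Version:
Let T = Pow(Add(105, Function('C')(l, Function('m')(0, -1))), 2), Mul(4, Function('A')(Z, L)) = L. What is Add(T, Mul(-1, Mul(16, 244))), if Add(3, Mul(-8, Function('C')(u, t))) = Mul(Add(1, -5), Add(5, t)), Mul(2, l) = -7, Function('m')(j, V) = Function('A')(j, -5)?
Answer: Rational(121577, 16) ≈ 7598.6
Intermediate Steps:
Function('A')(Z, L) = Mul(Rational(1, 4), L)
Function('m')(j, V) = Rational(-5, 4) (Function('m')(j, V) = Mul(Rational(1, 4), -5) = Rational(-5, 4))
l = Rational(-7, 2) (l = Mul(Rational(1, 2), -7) = Rational(-7, 2) ≈ -3.5000)
Function('C')(u, t) = Add(Rational(23, 8), Mul(Rational(1, 2), t)) (Function('C')(u, t) = Add(Rational(3, 8), Mul(Rational(-1, 8), Mul(Add(1, -5), Add(5, t)))) = Add(Rational(3, 8), Mul(Rational(-1, 8), Mul(-4, Add(5, t)))) = Add(Rational(3, 8), Mul(Rational(-1, 8), Add(-20, Mul(-4, t)))) = Add(Rational(3, 8), Add(Rational(5, 2), Mul(Rational(1, 2), t))) = Add(Rational(23, 8), Mul(Rational(1, 2), t)))
T = Rational(184041, 16) (T = Pow(Add(105, Add(Rational(23, 8), Mul(Rational(1, 2), Rational(-5, 4)))), 2) = Pow(Add(105, Add(Rational(23, 8), Rational(-5, 8))), 2) = Pow(Add(105, Rational(9, 4)), 2) = Pow(Rational(429, 4), 2) = Rational(184041, 16) ≈ 11503.)
Add(T, Mul(-1, Mul(16, 244))) = Add(Rational(184041, 16), Mul(-1, Mul(16, 244))) = Add(Rational(184041, 16), Mul(-1, 3904)) = Add(Rational(184041, 16), -3904) = Rational(121577, 16)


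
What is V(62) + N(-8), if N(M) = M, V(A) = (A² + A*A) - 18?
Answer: 7662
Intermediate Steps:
V(A) = -18 + 2*A² (V(A) = (A² + A²) - 18 = 2*A² - 18 = -18 + 2*A²)
V(62) + N(-8) = (-18 + 2*62²) - 8 = (-18 + 2*3844) - 8 = (-18 + 7688) - 8 = 7670 - 8 = 7662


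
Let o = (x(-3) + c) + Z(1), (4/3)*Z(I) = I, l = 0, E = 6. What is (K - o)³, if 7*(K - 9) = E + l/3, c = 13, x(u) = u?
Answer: -15625/21952 ≈ -0.71178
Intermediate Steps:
Z(I) = 3*I/4
o = 43/4 (o = (-3 + 13) + (¾)*1 = 10 + ¾ = 43/4 ≈ 10.750)
K = 69/7 (K = 9 + (6 + 0/3)/7 = 9 + (6 + (⅓)*0)/7 = 9 + (6 + 0)/7 = 9 + (⅐)*6 = 9 + 6/7 = 69/7 ≈ 9.8571)
(K - o)³ = (69/7 - 1*43/4)³ = (69/7 - 43/4)³ = (-25/28)³ = -15625/21952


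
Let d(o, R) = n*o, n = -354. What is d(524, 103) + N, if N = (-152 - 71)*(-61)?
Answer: -171893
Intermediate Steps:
N = 13603 (N = -223*(-61) = 13603)
d(o, R) = -354*o
d(524, 103) + N = -354*524 + 13603 = -185496 + 13603 = -171893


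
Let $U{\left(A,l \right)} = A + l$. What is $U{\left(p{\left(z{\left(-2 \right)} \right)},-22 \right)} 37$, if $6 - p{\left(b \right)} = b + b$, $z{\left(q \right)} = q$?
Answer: $-444$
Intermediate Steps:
$p{\left(b \right)} = 6 - 2 b$ ($p{\left(b \right)} = 6 - \left(b + b\right) = 6 - 2 b$)
$U{\left(p{\left(z{\left(-2 \right)} \right)},-22 \right)} 37 = \left(\left(6 - -4\right) - 22\right) 37 = \left(\left(6 + 4\right) - 22\right) 37 = \left(10 - 22\right) 37 = \left(-12\right) 37 = -444$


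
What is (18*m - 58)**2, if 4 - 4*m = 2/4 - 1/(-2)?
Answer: 7921/4 ≈ 1980.3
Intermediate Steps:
m = 3/4 (m = 1 - (2/4 - 1/(-2))/4 = 1 - (2*(1/4) - 1*(-1/2))/4 = 1 - (1/2 + 1/2)/4 = 1 - 1/4*1 = 1 - 1/4 = 3/4 ≈ 0.75000)
(18*m - 58)**2 = (18*(3/4) - 58)**2 = (27/2 - 58)**2 = (-89/2)**2 = 7921/4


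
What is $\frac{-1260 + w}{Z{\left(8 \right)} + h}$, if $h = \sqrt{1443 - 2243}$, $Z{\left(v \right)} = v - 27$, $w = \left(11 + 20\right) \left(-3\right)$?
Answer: $\frac{8569}{387} + \frac{9020 i \sqrt{2}}{387} \approx 22.142 + 32.962 i$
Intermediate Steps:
$w = -93$ ($w = 31 \left(-3\right) = -93$)
$Z{\left(v \right)} = -27 + v$ ($Z{\left(v \right)} = v - 27 = -27 + v$)
$h = 20 i \sqrt{2}$ ($h = \sqrt{-800} = 20 i \sqrt{2} \approx 28.284 i$)
$\frac{-1260 + w}{Z{\left(8 \right)} + h} = \frac{-1260 - 93}{\left(-27 + 8\right) + 20 i \sqrt{2}} = - \frac{1353}{-19 + 20 i \sqrt{2}}$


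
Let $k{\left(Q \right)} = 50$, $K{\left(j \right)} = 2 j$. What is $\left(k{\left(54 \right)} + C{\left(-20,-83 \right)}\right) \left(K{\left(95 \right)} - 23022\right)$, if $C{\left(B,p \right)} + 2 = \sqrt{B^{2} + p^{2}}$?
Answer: $-1095936 - 22832 \sqrt{7289} \approx -3.0452 \cdot 10^{6}$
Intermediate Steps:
$C{\left(B,p \right)} = -2 + \sqrt{B^{2} + p^{2}}$
$\left(k{\left(54 \right)} + C{\left(-20,-83 \right)}\right) \left(K{\left(95 \right)} - 23022\right) = \left(50 - \left(2 - \sqrt{\left(-20\right)^{2} + \left(-83\right)^{2}}\right)\right) \left(2 \cdot 95 - 23022\right) = \left(50 - \left(2 - \sqrt{400 + 6889}\right)\right) \left(190 - 23022\right) = \left(50 - \left(2 - \sqrt{7289}\right)\right) \left(-22832\right) = \left(48 + \sqrt{7289}\right) \left(-22832\right) = -1095936 - 22832 \sqrt{7289}$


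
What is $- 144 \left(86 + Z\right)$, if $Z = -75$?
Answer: $-1584$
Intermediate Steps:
$- 144 \left(86 + Z\right) = - 144 \left(86 - 75\right) = \left(-144\right) 11 = -1584$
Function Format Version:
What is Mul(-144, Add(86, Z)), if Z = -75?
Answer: -1584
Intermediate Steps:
Mul(-144, Add(86, Z)) = Mul(-144, Add(86, -75)) = Mul(-144, 11) = -1584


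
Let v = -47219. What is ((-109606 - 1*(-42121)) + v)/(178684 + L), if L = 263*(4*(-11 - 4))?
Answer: -14338/20363 ≈ -0.70412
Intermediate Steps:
L = -15780 (L = 263*(4*(-15)) = 263*(-60) = -15780)
((-109606 - 1*(-42121)) + v)/(178684 + L) = ((-109606 - 1*(-42121)) - 47219)/(178684 - 15780) = ((-109606 + 42121) - 47219)/162904 = (-67485 - 47219)*(1/162904) = -114704*1/162904 = -14338/20363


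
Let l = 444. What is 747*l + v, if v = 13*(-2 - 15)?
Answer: 331447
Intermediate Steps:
v = -221 (v = 13*(-17) = -221)
747*l + v = 747*444 - 221 = 331668 - 221 = 331447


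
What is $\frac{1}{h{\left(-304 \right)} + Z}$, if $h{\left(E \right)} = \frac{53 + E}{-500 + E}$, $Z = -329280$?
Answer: $- \frac{804}{264740869} \approx -3.0369 \cdot 10^{-6}$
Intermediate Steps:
$h{\left(E \right)} = \frac{53 + E}{-500 + E}$
$\frac{1}{h{\left(-304 \right)} + Z} = \frac{1}{\frac{53 - 304}{-500 - 304} - 329280} = \frac{1}{\frac{1}{-804} \left(-251\right) - 329280} = \frac{1}{\left(- \frac{1}{804}\right) \left(-251\right) - 329280} = \frac{1}{\frac{251}{804} - 329280} = \frac{1}{- \frac{264740869}{804}} = - \frac{804}{264740869}$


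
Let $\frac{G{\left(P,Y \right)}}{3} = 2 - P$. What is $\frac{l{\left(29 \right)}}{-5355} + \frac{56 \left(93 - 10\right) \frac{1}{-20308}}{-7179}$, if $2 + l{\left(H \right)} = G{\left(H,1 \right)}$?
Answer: $\frac{1010462833}{65059292655} \approx 0.015531$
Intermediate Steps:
$G{\left(P,Y \right)} = 6 - 3 P$ ($G{\left(P,Y \right)} = 3 \left(2 - P\right) = 6 - 3 P$)
$l{\left(H \right)} = 4 - 3 H$ ($l{\left(H \right)} = -2 - \left(-6 + 3 H\right) = 4 - 3 H$)
$\frac{l{\left(29 \right)}}{-5355} + \frac{56 \left(93 - 10\right) \frac{1}{-20308}}{-7179} = \frac{4 - 87}{-5355} + \frac{56 \left(93 - 10\right) \frac{1}{-20308}}{-7179} = \left(4 - 87\right) \left(- \frac{1}{5355}\right) + 56 \cdot 83 \left(- \frac{1}{20308}\right) \left(- \frac{1}{7179}\right) = \left(-83\right) \left(- \frac{1}{5355}\right) + 4648 \left(- \frac{1}{20308}\right) \left(- \frac{1}{7179}\right) = \frac{83}{5355} - - \frac{1162}{36447783} = \frac{83}{5355} + \frac{1162}{36447783} = \frac{1010462833}{65059292655}$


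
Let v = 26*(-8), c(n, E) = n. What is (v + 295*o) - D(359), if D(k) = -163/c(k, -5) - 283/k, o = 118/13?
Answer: 11531852/4667 ≈ 2470.9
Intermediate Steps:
o = 118/13 (o = 118*(1/13) = 118/13 ≈ 9.0769)
D(k) = -446/k (D(k) = -163/k - 283/k = -446/k)
v = -208
(v + 295*o) - D(359) = (-208 + 295*(118/13)) - (-446)/359 = (-208 + 34810/13) - (-446)/359 = 32106/13 - 1*(-446/359) = 32106/13 + 446/359 = 11531852/4667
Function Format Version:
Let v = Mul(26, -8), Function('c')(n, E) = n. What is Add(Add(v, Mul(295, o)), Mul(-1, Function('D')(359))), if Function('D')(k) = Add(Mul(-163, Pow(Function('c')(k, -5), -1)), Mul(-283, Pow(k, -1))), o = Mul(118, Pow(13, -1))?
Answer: Rational(11531852, 4667) ≈ 2470.9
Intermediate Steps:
o = Rational(118, 13) (o = Mul(118, Rational(1, 13)) = Rational(118, 13) ≈ 9.0769)
Function('D')(k) = Mul(-446, Pow(k, -1)) (Function('D')(k) = Add(Mul(-163, Pow(k, -1)), Mul(-283, Pow(k, -1))) = Mul(-446, Pow(k, -1)))
v = -208
Add(Add(v, Mul(295, o)), Mul(-1, Function('D')(359))) = Add(Add(-208, Mul(295, Rational(118, 13))), Mul(-1, Mul(-446, Pow(359, -1)))) = Add(Add(-208, Rational(34810, 13)), Mul(-1, Mul(-446, Rational(1, 359)))) = Add(Rational(32106, 13), Mul(-1, Rational(-446, 359))) = Add(Rational(32106, 13), Rational(446, 359)) = Rational(11531852, 4667)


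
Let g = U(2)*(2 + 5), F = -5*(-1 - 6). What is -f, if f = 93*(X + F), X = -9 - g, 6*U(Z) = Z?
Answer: -2201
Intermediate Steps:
F = 35 (F = -5*(-7) = 35)
U(Z) = Z/6
g = 7/3 (g = ((1/6)*2)*(2 + 5) = (1/3)*7 = 7/3 ≈ 2.3333)
X = -34/3 (X = -9 - 1*7/3 = -9 - 7/3 = -34/3 ≈ -11.333)
f = 2201 (f = 93*(-34/3 + 35) = 93*(71/3) = 2201)
-f = -1*2201 = -2201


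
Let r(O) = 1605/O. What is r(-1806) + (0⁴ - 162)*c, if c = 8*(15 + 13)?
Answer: -21845911/602 ≈ -36289.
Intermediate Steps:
c = 224 (c = 8*28 = 224)
r(-1806) + (0⁴ - 162)*c = 1605/(-1806) + (0⁴ - 162)*224 = 1605*(-1/1806) + (0 - 162)*224 = -535/602 - 162*224 = -535/602 - 36288 = -21845911/602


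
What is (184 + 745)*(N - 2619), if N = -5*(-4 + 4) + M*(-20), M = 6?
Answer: -2544531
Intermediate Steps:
N = -120 (N = -5*(-4 + 4) + 6*(-20) = -5*0 - 120 = 0 - 120 = -120)
(184 + 745)*(N - 2619) = (184 + 745)*(-120 - 2619) = 929*(-2739) = -2544531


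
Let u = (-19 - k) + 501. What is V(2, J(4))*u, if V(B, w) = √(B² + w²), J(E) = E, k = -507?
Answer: 1978*√5 ≈ 4422.9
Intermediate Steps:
u = 989 (u = (-19 - 1*(-507)) + 501 = (-19 + 507) + 501 = 488 + 501 = 989)
V(2, J(4))*u = √(2² + 4²)*989 = √(4 + 16)*989 = √20*989 = (2*√5)*989 = 1978*√5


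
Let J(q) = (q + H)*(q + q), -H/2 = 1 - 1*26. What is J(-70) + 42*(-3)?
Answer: 2674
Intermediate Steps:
H = 50 (H = -2*(1 - 1*26) = -2*(1 - 26) = -2*(-25) = 50)
J(q) = 2*q*(50 + q) (J(q) = (q + 50)*(q + q) = (50 + q)*(2*q) = 2*q*(50 + q))
J(-70) + 42*(-3) = 2*(-70)*(50 - 70) + 42*(-3) = 2*(-70)*(-20) - 126 = 2800 - 126 = 2674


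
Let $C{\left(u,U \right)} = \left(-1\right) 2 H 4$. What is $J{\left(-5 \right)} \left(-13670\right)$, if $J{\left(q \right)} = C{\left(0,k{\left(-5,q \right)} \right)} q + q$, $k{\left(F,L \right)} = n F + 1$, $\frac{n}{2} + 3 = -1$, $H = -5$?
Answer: $2802350$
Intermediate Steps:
$n = -8$ ($n = -6 + 2 \left(-1\right) = -6 - 2 = -8$)
$k{\left(F,L \right)} = 1 - 8 F$ ($k{\left(F,L \right)} = - 8 F + 1 = 1 - 8 F$)
$C{\left(u,U \right)} = 40$ ($C{\left(u,U \right)} = \left(-1\right) 2 \left(-5\right) 4 = \left(-2\right) \left(-5\right) 4 = 10 \cdot 4 = 40$)
$J{\left(q \right)} = 41 q$ ($J{\left(q \right)} = 40 q + q = 41 q$)
$J{\left(-5 \right)} \left(-13670\right) = 41 \left(-5\right) \left(-13670\right) = \left(-205\right) \left(-13670\right) = 2802350$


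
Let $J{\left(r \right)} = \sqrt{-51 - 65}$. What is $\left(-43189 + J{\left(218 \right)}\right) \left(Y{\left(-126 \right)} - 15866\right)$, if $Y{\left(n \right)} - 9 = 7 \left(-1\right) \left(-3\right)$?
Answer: $683941004 - 31672 i \sqrt{29} \approx 6.8394 \cdot 10^{8} - 1.7056 \cdot 10^{5} i$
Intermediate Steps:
$J{\left(r \right)} = 2 i \sqrt{29}$ ($J{\left(r \right)} = \sqrt{-116} = 2 i \sqrt{29}$)
$Y{\left(n \right)} = 30$ ($Y{\left(n \right)} = 9 + 7 \left(-1\right) \left(-3\right) = 9 - -21 = 9 + 21 = 30$)
$\left(-43189 + J{\left(218 \right)}\right) \left(Y{\left(-126 \right)} - 15866\right) = \left(-43189 + 2 i \sqrt{29}\right) \left(30 - 15866\right) = \left(-43189 + 2 i \sqrt{29}\right) \left(-15836\right) = 683941004 - 31672 i \sqrt{29}$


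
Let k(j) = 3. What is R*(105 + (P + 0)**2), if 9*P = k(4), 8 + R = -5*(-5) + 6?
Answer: 21758/9 ≈ 2417.6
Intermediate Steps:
R = 23 (R = -8 + (-5*(-5) + 6) = -8 + (25 + 6) = -8 + 31 = 23)
P = 1/3 (P = (1/9)*3 = 1/3 ≈ 0.33333)
R*(105 + (P + 0)**2) = 23*(105 + (1/3 + 0)**2) = 23*(105 + (1/3)**2) = 23*(105 + 1/9) = 23*(946/9) = 21758/9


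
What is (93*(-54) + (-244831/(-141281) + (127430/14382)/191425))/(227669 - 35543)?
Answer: -97633424320072951/3736438563239186805 ≈ -0.026130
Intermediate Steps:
(93*(-54) + (-244831/(-141281) + (127430/14382)/191425))/(227669 - 35543) = (-5022 + (-244831*(-1/141281) + (127430*(1/14382))*(1/191425)))/192126 = (-5022 + (244831/141281 + (63715/7191)*(1/191425)))*(1/192126) = (-5022 + (244831/141281 + 12743/275307435))*(1/192126) = (-5022 + 67405594962268/38895709724235)*(1/192126) = -195266848640145902/38895709724235*1/192126 = -97633424320072951/3736438563239186805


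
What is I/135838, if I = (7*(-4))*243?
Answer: -3402/67919 ≈ -0.050089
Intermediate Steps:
I = -6804 (I = -28*243 = -6804)
I/135838 = -6804/135838 = -6804*1/135838 = -3402/67919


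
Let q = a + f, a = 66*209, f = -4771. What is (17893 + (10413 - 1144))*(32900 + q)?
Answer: 1138712526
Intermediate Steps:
a = 13794
q = 9023 (q = 13794 - 4771 = 9023)
(17893 + (10413 - 1144))*(32900 + q) = (17893 + (10413 - 1144))*(32900 + 9023) = (17893 + 9269)*41923 = 27162*41923 = 1138712526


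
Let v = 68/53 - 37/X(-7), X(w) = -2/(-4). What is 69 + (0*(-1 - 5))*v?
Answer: 69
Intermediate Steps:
X(w) = 1/2 (X(w) = -2*(-1/4) = 1/2)
v = -3854/53 (v = 68/53 - 37/1/2 = 68*(1/53) - 37*2 = 68/53 - 74 = -3854/53 ≈ -72.717)
69 + (0*(-1 - 5))*v = 69 + (0*(-1 - 5))*(-3854/53) = 69 + (0*(-6))*(-3854/53) = 69 + 0*(-3854/53) = 69 + 0 = 69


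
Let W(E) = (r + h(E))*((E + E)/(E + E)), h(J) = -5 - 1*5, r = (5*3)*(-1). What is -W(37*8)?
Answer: 25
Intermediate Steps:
r = -15 (r = 15*(-1) = -15)
h(J) = -10 (h(J) = -5 - 5 = -10)
W(E) = -25 (W(E) = (-15 - 10)*((E + E)/(E + E)) = -25*2*E/(2*E) = -25*2*E*1/(2*E) = -25*1 = -25)
-W(37*8) = -1*(-25) = 25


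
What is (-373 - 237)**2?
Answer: 372100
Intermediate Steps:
(-373 - 237)**2 = (-610)**2 = 372100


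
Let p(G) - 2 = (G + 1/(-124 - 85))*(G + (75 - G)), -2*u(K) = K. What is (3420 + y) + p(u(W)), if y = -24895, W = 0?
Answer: -4487932/209 ≈ -21473.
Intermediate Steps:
u(K) = -K/2
p(G) = 343/209 + 75*G (p(G) = 2 + (G + 1/(-124 - 85))*(G + (75 - G)) = 2 + (G + 1/(-209))*75 = 2 + (G - 1/209)*75 = 2 + (-1/209 + G)*75 = 2 + (-75/209 + 75*G) = 343/209 + 75*G)
(3420 + y) + p(u(W)) = (3420 - 24895) + (343/209 + 75*(-1/2*0)) = -21475 + (343/209 + 75*0) = -21475 + (343/209 + 0) = -21475 + 343/209 = -4487932/209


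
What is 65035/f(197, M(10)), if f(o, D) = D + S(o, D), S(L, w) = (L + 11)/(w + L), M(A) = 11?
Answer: 65035/12 ≈ 5419.6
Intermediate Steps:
S(L, w) = (11 + L)/(L + w)
f(o, D) = D + (11 + o)/(D + o) (f(o, D) = D + (11 + o)/(o + D) = D + (11 + o)/(D + o))
65035/f(197, M(10)) = 65035/(((11 + 197 + 11*(11 + 197))/(11 + 197))) = 65035/(((11 + 197 + 11*208)/208)) = 65035/(((11 + 197 + 2288)/208)) = 65035/(((1/208)*2496)) = 65035/12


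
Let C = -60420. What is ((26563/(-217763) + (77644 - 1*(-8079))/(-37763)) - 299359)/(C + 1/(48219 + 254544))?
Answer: 67757361158568305937/13675443361363653961 ≈ 4.9547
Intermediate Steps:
((26563/(-217763) + (77644 - 1*(-8079))/(-37763)) - 299359)/(C + 1/(48219 + 254544)) = ((26563/(-217763) + (77644 - 1*(-8079))/(-37763)) - 299359)/(-60420 + 1/(48219 + 254544)) = ((26563*(-1/217763) + (77644 + 8079)*(-1/37763)) - 299359)/(-60420 + 1/302763) = ((-26563/217763 + 85723*(-1/37763)) - 299359)/(-60420 + 1/302763) = ((-26563/217763 - 7793/3433) - 299359)/(-18292940459/302763) = (-1788217838/747580379 - 299359)*(-302763/18292940459) = -223796702894899/747580379*(-302763/18292940459) = 67757361158568305937/13675443361363653961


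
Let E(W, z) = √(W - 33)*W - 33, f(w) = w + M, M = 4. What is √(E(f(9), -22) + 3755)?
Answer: √(3722 + 26*I*√5) ≈ 61.01 + 0.4765*I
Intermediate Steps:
f(w) = 4 + w (f(w) = w + 4 = 4 + w)
E(W, z) = -33 + W*√(-33 + W) (E(W, z) = √(-33 + W)*W - 33 = W*√(-33 + W) - 33 = -33 + W*√(-33 + W))
√(E(f(9), -22) + 3755) = √((-33 + (4 + 9)*√(-33 + (4 + 9))) + 3755) = √((-33 + 13*√(-33 + 13)) + 3755) = √((-33 + 13*√(-20)) + 3755) = √((-33 + 13*(2*I*√5)) + 3755) = √((-33 + 26*I*√5) + 3755) = √(3722 + 26*I*√5)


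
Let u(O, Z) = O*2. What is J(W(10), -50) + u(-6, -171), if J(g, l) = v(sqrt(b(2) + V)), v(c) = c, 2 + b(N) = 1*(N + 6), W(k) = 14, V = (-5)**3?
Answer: -12 + I*sqrt(119) ≈ -12.0 + 10.909*I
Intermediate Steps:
V = -125
b(N) = 4 + N (b(N) = -2 + 1*(N + 6) = -2 + 1*(6 + N) = -2 + (6 + N) = 4 + N)
J(g, l) = I*sqrt(119) (J(g, l) = sqrt((4 + 2) - 125) = sqrt(6 - 125) = sqrt(-119) = I*sqrt(119))
u(O, Z) = 2*O
J(W(10), -50) + u(-6, -171) = I*sqrt(119) + 2*(-6) = I*sqrt(119) - 12 = -12 + I*sqrt(119)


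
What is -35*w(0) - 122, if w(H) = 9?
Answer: -437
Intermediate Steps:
-35*w(0) - 122 = -35*9 - 122 = -315 - 122 = -437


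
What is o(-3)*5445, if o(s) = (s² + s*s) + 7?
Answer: 136125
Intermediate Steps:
o(s) = 7 + 2*s² (o(s) = (s² + s²) + 7 = 2*s² + 7 = 7 + 2*s²)
o(-3)*5445 = (7 + 2*(-3)²)*5445 = (7 + 2*9)*5445 = (7 + 18)*5445 = 25*5445 = 136125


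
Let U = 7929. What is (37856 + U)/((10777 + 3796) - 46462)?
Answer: -45785/31889 ≈ -1.4358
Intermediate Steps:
(37856 + U)/((10777 + 3796) - 46462) = (37856 + 7929)/((10777 + 3796) - 46462) = 45785/(14573 - 46462) = 45785/(-31889) = 45785*(-1/31889) = -45785/31889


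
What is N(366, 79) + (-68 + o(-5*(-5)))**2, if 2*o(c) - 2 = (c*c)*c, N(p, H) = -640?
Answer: 239968521/4 ≈ 5.9992e+7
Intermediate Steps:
o(c) = 1 + c**3/2 (o(c) = 1 + ((c*c)*c)/2 = 1 + (c**2*c)/2 = 1 + c**3/2)
N(366, 79) + (-68 + o(-5*(-5)))**2 = -640 + (-68 + (1 + (-5*(-5))**3/2))**2 = -640 + (-68 + (1 + (1/2)*25**3))**2 = -640 + (-68 + (1 + (1/2)*15625))**2 = -640 + (-68 + (1 + 15625/2))**2 = -640 + (-68 + 15627/2)**2 = -640 + (15491/2)**2 = -640 + 239971081/4 = 239968521/4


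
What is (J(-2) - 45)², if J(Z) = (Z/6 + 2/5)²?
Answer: 102495376/50625 ≈ 2024.6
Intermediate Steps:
J(Z) = (⅖ + Z/6)² (J(Z) = (Z*(⅙) + 2*(⅕))² = (Z/6 + ⅖)² = (⅖ + Z/6)²)
(J(-2) - 45)² = ((12 + 5*(-2))²/900 - 45)² = ((12 - 10)²/900 - 45)² = ((1/900)*2² - 45)² = ((1/900)*4 - 45)² = (1/225 - 45)² = (-10124/225)² = 102495376/50625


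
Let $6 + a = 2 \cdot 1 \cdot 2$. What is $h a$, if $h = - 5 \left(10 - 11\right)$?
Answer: $-10$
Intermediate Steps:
$h = 5$ ($h = \left(-5\right) \left(-1\right) = 5$)
$a = -2$ ($a = -6 + 2 \cdot 1 \cdot 2 = -6 + 2 \cdot 2 = -6 + 4 = -2$)
$h a = 5 \left(-2\right) = -10$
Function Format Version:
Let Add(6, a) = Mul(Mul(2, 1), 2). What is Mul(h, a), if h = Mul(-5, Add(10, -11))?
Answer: -10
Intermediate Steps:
h = 5 (h = Mul(-5, -1) = 5)
a = -2 (a = Add(-6, Mul(Mul(2, 1), 2)) = Add(-6, Mul(2, 2)) = Add(-6, 4) = -2)
Mul(h, a) = Mul(5, -2) = -10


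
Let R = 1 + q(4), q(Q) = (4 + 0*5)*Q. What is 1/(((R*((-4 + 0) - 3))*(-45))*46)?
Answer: 1/246330 ≈ 4.0596e-6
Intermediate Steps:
q(Q) = 4*Q (q(Q) = (4 + 0)*Q = 4*Q)
R = 17 (R = 1 + 4*4 = 1 + 16 = 17)
1/(((R*((-4 + 0) - 3))*(-45))*46) = 1/(((17*((-4 + 0) - 3))*(-45))*46) = 1/(((17*(-4 - 3))*(-45))*46) = 1/(((17*(-7))*(-45))*46) = 1/(-119*(-45)*46) = 1/(5355*46) = 1/246330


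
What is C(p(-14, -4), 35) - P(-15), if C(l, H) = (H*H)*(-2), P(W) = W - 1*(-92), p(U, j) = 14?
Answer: -2527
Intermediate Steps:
P(W) = 92 + W (P(W) = W + 92 = 92 + W)
C(l, H) = -2*H**2 (C(l, H) = H**2*(-2) = -2*H**2)
C(p(-14, -4), 35) - P(-15) = -2*35**2 - (92 - 15) = -2*1225 - 1*77 = -2450 - 77 = -2527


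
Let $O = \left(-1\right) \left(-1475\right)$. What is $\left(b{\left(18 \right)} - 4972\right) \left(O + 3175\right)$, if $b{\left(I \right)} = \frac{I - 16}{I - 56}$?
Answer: $- \frac{439280850}{19} \approx -2.312 \cdot 10^{7}$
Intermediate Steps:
$O = 1475$
$b{\left(I \right)} = \frac{-16 + I}{-56 + I}$
$\left(b{\left(18 \right)} - 4972\right) \left(O + 3175\right) = \left(\frac{-16 + 18}{-56 + 18} - 4972\right) \left(1475 + 3175\right) = \left(\frac{1}{-38} \cdot 2 - 4972\right) 4650 = \left(\left(- \frac{1}{38}\right) 2 - 4972\right) 4650 = \left(- \frac{1}{19} - 4972\right) 4650 = \left(- \frac{94469}{19}\right) 4650 = - \frac{439280850}{19}$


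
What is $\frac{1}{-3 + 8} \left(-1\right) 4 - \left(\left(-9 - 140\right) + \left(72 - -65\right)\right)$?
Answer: $\frac{56}{5} \approx 11.2$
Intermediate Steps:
$\frac{1}{-3 + 8} \left(-1\right) 4 - \left(\left(-9 - 140\right) + \left(72 - -65\right)\right) = \frac{1}{5} \left(-1\right) 4 - \left(-149 + \left(72 + 65\right)\right) = \frac{1}{5} \left(-1\right) 4 - \left(-149 + 137\right) = \left(- \frac{1}{5}\right) 4 - -12 = - \frac{4}{5} + 12 = \frac{56}{5}$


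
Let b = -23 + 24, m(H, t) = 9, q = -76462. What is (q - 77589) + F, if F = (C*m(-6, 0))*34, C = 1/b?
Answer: -153745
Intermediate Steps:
b = 1
C = 1 (C = 1/1 = 1)
F = 306 (F = (1*9)*34 = 9*34 = 306)
(q - 77589) + F = (-76462 - 77589) + 306 = -154051 + 306 = -153745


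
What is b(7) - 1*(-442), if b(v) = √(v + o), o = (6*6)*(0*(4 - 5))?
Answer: 442 + √7 ≈ 444.65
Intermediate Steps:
o = 0 (o = 36*(0*(-1)) = 36*0 = 0)
b(v) = √v (b(v) = √(v + 0) = √v)
b(7) - 1*(-442) = √7 - 1*(-442) = √7 + 442 = 442 + √7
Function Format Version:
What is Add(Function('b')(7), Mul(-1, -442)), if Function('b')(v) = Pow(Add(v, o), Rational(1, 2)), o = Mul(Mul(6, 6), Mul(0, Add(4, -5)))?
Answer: Add(442, Pow(7, Rational(1, 2))) ≈ 444.65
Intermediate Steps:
o = 0 (o = Mul(36, Mul(0, -1)) = Mul(36, 0) = 0)
Function('b')(v) = Pow(v, Rational(1, 2)) (Function('b')(v) = Pow(Add(v, 0), Rational(1, 2)) = Pow(v, Rational(1, 2)))
Add(Function('b')(7), Mul(-1, -442)) = Add(Pow(7, Rational(1, 2)), Mul(-1, -442)) = Add(Pow(7, Rational(1, 2)), 442) = Add(442, Pow(7, Rational(1, 2)))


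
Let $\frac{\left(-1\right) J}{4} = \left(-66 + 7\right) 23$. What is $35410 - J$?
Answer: $29982$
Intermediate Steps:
$J = 5428$ ($J = - 4 \left(-66 + 7\right) 23 = - 4 \left(\left(-59\right) 23\right) = \left(-4\right) \left(-1357\right) = 5428$)
$35410 - J = 35410 - 5428 = 29982$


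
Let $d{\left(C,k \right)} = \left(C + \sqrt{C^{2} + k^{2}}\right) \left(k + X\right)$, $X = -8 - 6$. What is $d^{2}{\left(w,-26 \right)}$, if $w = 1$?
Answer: $1084800 + 3200 \sqrt{677} \approx 1.1681 \cdot 10^{6}$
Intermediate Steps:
$X = -14$ ($X = -8 - 6 = -14$)
$d{\left(C,k \right)} = \left(-14 + k\right) \left(C + \sqrt{C^{2} + k^{2}}\right)$ ($d{\left(C,k \right)} = \left(C + \sqrt{C^{2} + k^{2}}\right) \left(k - 14\right) = \left(C + \sqrt{C^{2} + k^{2}}\right) \left(-14 + k\right) = \left(-14 + k\right) \left(C + \sqrt{C^{2} + k^{2}}\right)$)
$d^{2}{\left(w,-26 \right)} = \left(\left(-14\right) 1 - 14 \sqrt{1^{2} + \left(-26\right)^{2}} + 1 \left(-26\right) - 26 \sqrt{1^{2} + \left(-26\right)^{2}}\right)^{2} = \left(-14 - 14 \sqrt{1 + 676} - 26 - 26 \sqrt{1 + 676}\right)^{2} = \left(-14 - 14 \sqrt{677} - 26 - 26 \sqrt{677}\right)^{2} = \left(-40 - 40 \sqrt{677}\right)^{2}$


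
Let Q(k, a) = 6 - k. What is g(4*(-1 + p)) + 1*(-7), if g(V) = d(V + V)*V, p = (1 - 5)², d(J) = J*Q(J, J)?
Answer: -820807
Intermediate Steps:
d(J) = J*(6 - J)
p = 16 (p = (-4)² = 16)
g(V) = 2*V²*(6 - 2*V) (g(V) = ((V + V)*(6 - (V + V)))*V = ((2*V)*(6 - 2*V))*V = (2*V*(6 - 2*V))*V = 2*V²*(6 - 2*V))
g(4*(-1 + p)) + 1*(-7) = 4*(4*(-1 + 16))²*(3 - 4*(-1 + 16)) + 1*(-7) = 4*(4*15)²*(3 - 4*15) - 7 = 4*60²*(3 - 1*60) - 7 = 4*3600*(3 - 60) - 7 = 4*3600*(-57) - 7 = -820800 - 7 = -820807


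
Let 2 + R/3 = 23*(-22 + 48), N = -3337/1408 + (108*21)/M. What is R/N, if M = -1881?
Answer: -47832576/95659 ≈ -500.03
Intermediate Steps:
N = -95659/26752 (N = -3337/1408 + (108*21)/(-1881) = -3337*1/1408 + 2268*(-1/1881) = -3337/1408 - 252/209 = -95659/26752 ≈ -3.5758)
R = 1788 (R = -6 + 3*(23*(-22 + 48)) = -6 + 3*(23*26) = -6 + 3*598 = -6 + 1794 = 1788)
R/N = 1788/(-95659/26752) = 1788*(-26752/95659) = -47832576/95659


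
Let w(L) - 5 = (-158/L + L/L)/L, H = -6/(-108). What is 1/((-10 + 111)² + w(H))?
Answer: -1/40968 ≈ -2.4409e-5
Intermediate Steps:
H = 1/18 (H = -6*(-1/108) = 1/18 ≈ 0.055556)
w(L) = 5 + (1 - 158/L)/L (w(L) = 5 + (-158/L + L/L)/L = 5 + (-158/L + 1)/L = 5 + (1 - 158/L)/L)
1/((-10 + 111)² + w(H)) = 1/((-10 + 111)² + (5 + 1/(1/18) - 158/18⁻²)) = 1/(101² + (5 + 18 - 158*324)) = 1/(10201 + (5 + 18 - 51192)) = 1/(10201 - 51169) = 1/(-40968) = -1/40968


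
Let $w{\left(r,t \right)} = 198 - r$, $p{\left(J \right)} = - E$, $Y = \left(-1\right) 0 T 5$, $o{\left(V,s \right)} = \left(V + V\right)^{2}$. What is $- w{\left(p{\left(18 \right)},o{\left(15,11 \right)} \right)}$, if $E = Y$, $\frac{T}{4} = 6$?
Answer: $-198$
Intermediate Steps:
$T = 24$ ($T = 4 \cdot 6 = 24$)
$o{\left(V,s \right)} = 4 V^{2}$ ($o{\left(V,s \right)} = \left(2 V\right)^{2} = 4 V^{2}$)
$Y = 0$ ($Y = \left(-1\right) 0 \cdot 24 \cdot 5 = 0 \cdot 120 = 0$)
$E = 0$
$p{\left(J \right)} = 0$ ($p{\left(J \right)} = \left(-1\right) 0 = 0$)
$- w{\left(p{\left(18 \right)},o{\left(15,11 \right)} \right)} = - (198 - 0) = - (198 + 0) = \left(-1\right) 198 = -198$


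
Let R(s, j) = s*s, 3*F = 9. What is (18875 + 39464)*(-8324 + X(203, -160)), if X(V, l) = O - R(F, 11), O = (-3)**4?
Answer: -481413428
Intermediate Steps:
F = 3 (F = (1/3)*9 = 3)
O = 81
R(s, j) = s**2
X(V, l) = 72 (X(V, l) = 81 - 1*3**2 = 81 - 1*9 = 81 - 9 = 72)
(18875 + 39464)*(-8324 + X(203, -160)) = (18875 + 39464)*(-8324 + 72) = 58339*(-8252) = -481413428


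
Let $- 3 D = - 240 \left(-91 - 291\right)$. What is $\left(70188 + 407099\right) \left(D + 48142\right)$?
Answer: $8391660034$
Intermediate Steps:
$D = -30560$ ($D = - \frac{\left(-240\right) \left(-91 - 291\right)}{3} = - \frac{\left(-240\right) \left(-382\right)}{3} = \left(- \frac{1}{3}\right) 91680 = -30560$)
$\left(70188 + 407099\right) \left(D + 48142\right) = \left(70188 + 407099\right) \left(-30560 + 48142\right) = 477287 \cdot 17582 = 8391660034$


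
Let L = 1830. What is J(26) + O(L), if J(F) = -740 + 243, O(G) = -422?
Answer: -919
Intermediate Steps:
J(F) = -497
J(26) + O(L) = -497 - 422 = -919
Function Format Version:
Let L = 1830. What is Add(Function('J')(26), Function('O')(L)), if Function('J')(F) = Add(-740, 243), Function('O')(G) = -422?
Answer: -919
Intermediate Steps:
Function('J')(F) = -497
Add(Function('J')(26), Function('O')(L)) = Add(-497, -422) = -919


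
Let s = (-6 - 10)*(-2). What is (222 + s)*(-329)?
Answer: -83566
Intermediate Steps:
s = 32 (s = -16*(-2) = 32)
(222 + s)*(-329) = (222 + 32)*(-329) = 254*(-329) = -83566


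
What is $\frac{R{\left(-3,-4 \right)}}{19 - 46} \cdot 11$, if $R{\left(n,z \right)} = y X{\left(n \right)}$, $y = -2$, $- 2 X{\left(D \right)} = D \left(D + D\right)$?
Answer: $- \frac{22}{3} \approx -7.3333$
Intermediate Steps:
$X{\left(D \right)} = - D^{2}$ ($X{\left(D \right)} = - \frac{D \left(D + D\right)}{2} = - \frac{D 2 D}{2} = - \frac{2 D^{2}}{2} = - D^{2}$)
$R{\left(n,z \right)} = 2 n^{2}$ ($R{\left(n,z \right)} = - 2 \left(- n^{2}\right) = 2 n^{2}$)
$\frac{R{\left(-3,-4 \right)}}{19 - 46} \cdot 11 = \frac{2 \left(-3\right)^{2}}{19 - 46} \cdot 11 = \frac{2 \cdot 9}{-27} \cdot 11 = \left(- \frac{1}{27}\right) 18 \cdot 11 = \left(- \frac{2}{3}\right) 11 = - \frac{22}{3}$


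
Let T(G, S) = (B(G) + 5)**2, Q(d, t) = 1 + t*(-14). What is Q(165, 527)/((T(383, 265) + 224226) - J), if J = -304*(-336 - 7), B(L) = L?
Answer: -2459/90166 ≈ -0.027272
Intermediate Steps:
J = 104272 (J = -304*(-343) = 104272)
Q(d, t) = 1 - 14*t
T(G, S) = (5 + G)**2 (T(G, S) = (G + 5)**2 = (5 + G)**2)
Q(165, 527)/((T(383, 265) + 224226) - J) = (1 - 14*527)/(((5 + 383)**2 + 224226) - 1*104272) = (1 - 7378)/((388**2 + 224226) - 104272) = -7377/((150544 + 224226) - 104272) = -7377/(374770 - 104272) = -7377/270498 = -7377*1/270498 = -2459/90166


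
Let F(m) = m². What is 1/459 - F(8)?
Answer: -29375/459 ≈ -63.998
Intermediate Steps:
1/459 - F(8) = 1/459 - 1*8² = 1/459 - 1*64 = 1/459 - 64 = -29375/459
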